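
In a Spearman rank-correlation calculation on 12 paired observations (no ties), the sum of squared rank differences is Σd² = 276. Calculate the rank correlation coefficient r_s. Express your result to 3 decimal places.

0.035

ρ = 1 − 6Σd² / [n(n²−1)] = 1 − 6×276 / (12×143)
  = 1 − 1656/1716 = 1 − 0.9650 ≈ 0.035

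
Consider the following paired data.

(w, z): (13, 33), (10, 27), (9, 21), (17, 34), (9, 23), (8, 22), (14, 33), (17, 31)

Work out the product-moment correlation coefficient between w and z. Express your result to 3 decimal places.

0.882

n = 8, Σw = 97, Σz = 224, Σw² = 1269, Σz² = 6478, Σwz = 2838
nΣwz − ΣwΣz = 22704 − 21728 = 976
nΣw² − (Σw)² = 10152 − 9409 = 743; nΣz² − (Σz)² = 51824 − 50176 = 1648
r = 976 / √(743 × 1648) = 976 / 1106.5550 ≈ 0.882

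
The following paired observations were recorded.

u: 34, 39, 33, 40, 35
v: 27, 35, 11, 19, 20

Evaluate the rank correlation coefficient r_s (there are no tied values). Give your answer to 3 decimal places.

Rank u: 2, 4, 1, 5, 3
Rank v: 4, 5, 1, 2, 3
d = rank(u) − rank(v): -2, -1, 0, 3, 0; Σd² = 14
ρ = 1 − 6Σd² / [n(n²−1)] = 1 − 6×14 / (5×24) = 1 − 84/120 ≈ 0.300

0.300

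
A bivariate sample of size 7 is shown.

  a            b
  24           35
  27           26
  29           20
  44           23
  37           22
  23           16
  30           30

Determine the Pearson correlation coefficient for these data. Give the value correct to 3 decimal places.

n = 7, Σa = 214, Σb = 172, Σa² = 6880, Σb² = 4470, Σab = 5216
nΣab − ΣaΣb = 36512 − 36808 = -296
nΣa² − (Σa)² = 48160 − 45796 = 2364; nΣb² − (Σb)² = 31290 − 29584 = 1706
r = -296 / √(2364 × 1706) = -296 / 2008.2291 ≈ -0.147

-0.147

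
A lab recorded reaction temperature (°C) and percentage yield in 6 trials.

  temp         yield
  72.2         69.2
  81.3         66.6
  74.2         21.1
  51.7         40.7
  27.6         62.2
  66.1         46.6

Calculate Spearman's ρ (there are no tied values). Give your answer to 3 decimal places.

Rank temp: 4, 6, 5, 2, 1, 3
Rank yield: 6, 5, 1, 2, 4, 3
d = rank(temp) − rank(yield): -2, 1, 4, 0, -3, 0; Σd² = 30
ρ = 1 − 6Σd² / [n(n²−1)] = 1 − 6×30 / (6×35) = 1 − 180/210 ≈ 0.143

0.143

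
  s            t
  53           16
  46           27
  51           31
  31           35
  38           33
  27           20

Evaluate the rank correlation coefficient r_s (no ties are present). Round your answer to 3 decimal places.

-0.371

Rank s: 6, 4, 5, 2, 3, 1
Rank t: 1, 3, 4, 6, 5, 2
d = rank(s) − rank(t): 5, 1, 1, -4, -2, -1; Σd² = 48
ρ = 1 − 6Σd² / [n(n²−1)] = 1 − 6×48 / (6×35) = 1 − 288/210 ≈ -0.371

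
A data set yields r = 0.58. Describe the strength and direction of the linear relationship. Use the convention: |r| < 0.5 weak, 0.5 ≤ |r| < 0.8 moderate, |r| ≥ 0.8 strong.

r = 0.58 > 0 so the relationship is positive.
|r| = 0.58, which falls in the moderate range.

moderate positive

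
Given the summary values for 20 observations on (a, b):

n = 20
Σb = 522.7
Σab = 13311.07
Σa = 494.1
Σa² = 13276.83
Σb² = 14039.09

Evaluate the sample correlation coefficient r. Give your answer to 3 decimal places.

0.625

r = (nΣab − ΣaΣb) / √[(nΣa² − (Σa)²)(nΣb² − (Σb)²)]
Numerator: 20×13311.07 − 494.1×522.7 = 7955.33
Denominator: √[(265536.6 − 244134.81)(280781.8 − 273215.29)] = √[21401.79 × 7566.51] = 12725.4414
r = 7955.33 / 12725.4414 ≈ 0.625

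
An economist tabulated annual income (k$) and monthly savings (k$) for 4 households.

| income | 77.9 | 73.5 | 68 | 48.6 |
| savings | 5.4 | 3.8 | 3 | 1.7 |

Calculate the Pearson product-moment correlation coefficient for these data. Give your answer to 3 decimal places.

0.922

n = 4, Σx = 268, Σy = 13.9, Σx² = 18456.62, Σy² = 55.49, Σxy = 986.58
nΣxy − ΣxΣy = 3946.32 − 3725.2 = 221.12
nΣx² − (Σx)² = 73826.48 − 71824 = 2002.48; nΣy² − (Σy)² = 221.96 − 193.21 = 28.75
r = 221.12 / √(2002.48 × 28.75) = 221.12 / 239.9402 ≈ 0.922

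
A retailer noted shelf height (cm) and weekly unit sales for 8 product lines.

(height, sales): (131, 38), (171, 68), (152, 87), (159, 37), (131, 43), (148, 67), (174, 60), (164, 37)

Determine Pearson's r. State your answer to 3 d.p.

0.269

n = 8, Σx = 1230, Σy = 437, Σx² = 191024, Σy² = 26313, Σxy = 67770
nΣxy − ΣxΣy = 542160 − 537510 = 4650
nΣx² − (Σx)² = 1528192 − 1512900 = 15292; nΣy² − (Σy)² = 210504 − 190969 = 19535
r = 4650 / √(15292 × 19535) = 4650 / 17283.7849 ≈ 0.269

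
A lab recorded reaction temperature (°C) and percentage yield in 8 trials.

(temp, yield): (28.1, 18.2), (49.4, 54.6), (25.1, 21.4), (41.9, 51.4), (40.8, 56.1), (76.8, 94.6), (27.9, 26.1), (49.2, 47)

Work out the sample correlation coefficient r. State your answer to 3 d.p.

n = 8, Σx = 339.2, Σy = 369.4, Σx² = 16377.52, Σy² = 21398.9, Σxy = 18494.21
nΣxy − ΣxΣy = 147953.68 − 125300.48 = 22653.2
nΣx² − (Σx)² = 131020.16 − 115056.64 = 15963.52; nΣy² − (Σy)² = 171191.2 − 136456.36 = 34734.84
r = 22653.2 / √(15963.52 × 34734.84) = 22653.2 / 23547.6180 ≈ 0.962

0.962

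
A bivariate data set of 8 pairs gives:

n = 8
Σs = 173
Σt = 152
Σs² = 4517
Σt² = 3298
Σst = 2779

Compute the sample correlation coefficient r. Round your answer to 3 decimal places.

-0.901

r = (nΣst − ΣsΣt) / √[(nΣs² − (Σs)²)(nΣt² − (Σt)²)]
Numerator: 8×2779 − 173×152 = -4064
Denominator: √[(36136 − 29929)(26384 − 23104)] = √[6207 × 3280] = 4512.0904
r = -4064 / 4512.0904 ≈ -0.901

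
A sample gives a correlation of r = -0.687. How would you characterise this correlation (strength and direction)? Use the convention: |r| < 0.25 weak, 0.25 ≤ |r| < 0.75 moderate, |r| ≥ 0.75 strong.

moderate negative

r = -0.687 < 0 so the relationship is negative.
|r| = 0.687, which falls in the moderate range.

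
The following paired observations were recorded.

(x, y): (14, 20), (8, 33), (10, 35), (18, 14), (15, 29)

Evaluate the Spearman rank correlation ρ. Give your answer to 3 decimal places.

-0.800

Rank x: 3, 1, 2, 5, 4
Rank y: 2, 4, 5, 1, 3
d = rank(x) − rank(y): 1, -3, -3, 4, 1; Σd² = 36
ρ = 1 − 6Σd² / [n(n²−1)] = 1 − 6×36 / (5×24) = 1 − 216/120 ≈ -0.800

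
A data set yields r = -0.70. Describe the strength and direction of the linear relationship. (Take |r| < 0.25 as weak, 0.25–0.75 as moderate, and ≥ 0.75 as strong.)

r = -0.70 < 0 so the relationship is negative.
|r| = 0.70, which falls in the moderate range.

moderate negative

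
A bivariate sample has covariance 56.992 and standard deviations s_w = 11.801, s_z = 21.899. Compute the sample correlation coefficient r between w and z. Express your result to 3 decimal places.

r = Cov(w,z) / (s_w · s_z) = 56.992 / (11.801 × 21.899)
  = 56.992 / 258.4301 ≈ 0.221

0.221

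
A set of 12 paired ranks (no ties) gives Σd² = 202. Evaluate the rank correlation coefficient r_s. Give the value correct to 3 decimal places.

0.294

ρ = 1 − 6Σd² / [n(n²−1)] = 1 − 6×202 / (12×143)
  = 1 − 1212/1716 = 1 − 0.7063 ≈ 0.294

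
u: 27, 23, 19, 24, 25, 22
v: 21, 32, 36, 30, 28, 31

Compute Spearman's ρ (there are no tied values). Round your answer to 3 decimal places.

-0.943

Rank u: 6, 3, 1, 4, 5, 2
Rank v: 1, 5, 6, 3, 2, 4
d = rank(u) − rank(v): 5, -2, -5, 1, 3, -2; Σd² = 68
ρ = 1 − 6Σd² / [n(n²−1)] = 1 − 6×68 / (6×35) = 1 − 408/210 ≈ -0.943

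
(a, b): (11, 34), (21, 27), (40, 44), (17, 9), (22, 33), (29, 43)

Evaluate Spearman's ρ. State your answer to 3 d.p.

0.657

Rank a: 1, 3, 6, 2, 4, 5
Rank b: 4, 2, 6, 1, 3, 5
d = rank(a) − rank(b): -3, 1, 0, 1, 1, 0; Σd² = 12
ρ = 1 − 6Σd² / [n(n²−1)] = 1 − 6×12 / (6×35) = 1 − 72/210 ≈ 0.657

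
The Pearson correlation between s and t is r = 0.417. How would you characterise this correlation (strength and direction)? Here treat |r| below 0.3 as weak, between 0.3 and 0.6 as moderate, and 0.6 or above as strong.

r = 0.417 > 0 so the relationship is positive.
|r| = 0.417, which falls in the moderate range.

moderate positive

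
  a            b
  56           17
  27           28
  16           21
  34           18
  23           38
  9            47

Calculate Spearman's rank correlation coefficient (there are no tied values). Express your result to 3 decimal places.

-0.829

Rank a: 6, 4, 2, 5, 3, 1
Rank b: 1, 4, 3, 2, 5, 6
d = rank(a) − rank(b): 5, 0, -1, 3, -2, -5; Σd² = 64
ρ = 1 − 6Σd² / [n(n²−1)] = 1 − 6×64 / (6×35) = 1 − 384/210 ≈ -0.829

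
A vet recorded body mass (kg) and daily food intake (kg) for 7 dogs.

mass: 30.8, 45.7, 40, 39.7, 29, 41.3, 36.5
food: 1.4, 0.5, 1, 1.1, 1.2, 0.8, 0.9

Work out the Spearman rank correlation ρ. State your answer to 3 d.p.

Rank mass: 2, 7, 5, 4, 1, 6, 3
Rank food: 7, 1, 4, 5, 6, 2, 3
d = rank(mass) − rank(food): -5, 6, 1, -1, -5, 4, 0; Σd² = 104
ρ = 1 − 6Σd² / [n(n²−1)] = 1 − 6×104 / (7×48) = 1 − 624/336 ≈ -0.857

-0.857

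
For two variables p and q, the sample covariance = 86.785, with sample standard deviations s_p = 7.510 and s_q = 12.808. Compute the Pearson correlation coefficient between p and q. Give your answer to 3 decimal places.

0.902

r = Cov(p,q) / (s_p · s_q) = 86.785 / (7.510 × 12.808)
  = 86.785 / 96.1881 ≈ 0.902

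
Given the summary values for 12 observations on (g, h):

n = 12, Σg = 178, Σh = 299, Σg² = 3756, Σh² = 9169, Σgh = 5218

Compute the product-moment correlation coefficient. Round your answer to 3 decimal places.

0.565

r = (nΣgh − ΣgΣh) / √[(nΣg² − (Σg)²)(nΣh² − (Σh)²)]
Numerator: 12×5218 − 178×299 = 9394
Denominator: √[(45072 − 31684)(110028 − 89401)] = √[13388 × 20627] = 16617.8902
r = 9394 / 16617.8902 ≈ 0.565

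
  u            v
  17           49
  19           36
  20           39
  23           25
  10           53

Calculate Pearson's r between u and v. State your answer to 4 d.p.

n = 5, Σu = 89, Σv = 202, Σu² = 1679, Σv² = 8652, Σuv = 3402
nΣuv − ΣuΣv = 17010 − 17978 = -968
nΣu² − (Σu)² = 8395 − 7921 = 474; nΣv² − (Σv)² = 43260 − 40804 = 2456
r = -968 / √(474 × 2456) = -968 / 1078.9551 ≈ -0.8972

-0.8972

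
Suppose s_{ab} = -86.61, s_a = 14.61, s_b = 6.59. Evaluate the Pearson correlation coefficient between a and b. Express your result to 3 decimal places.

-0.900

r = Cov(a,b) / (s_a · s_b) = -86.61 / (14.61 × 6.59)
  = -86.61 / 96.2799 ≈ -0.900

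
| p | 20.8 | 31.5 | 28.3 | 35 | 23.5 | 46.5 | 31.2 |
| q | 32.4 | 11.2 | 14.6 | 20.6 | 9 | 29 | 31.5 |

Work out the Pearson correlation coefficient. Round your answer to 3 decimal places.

n = 7, Σp = 216.8, Σq = 148.3, Σp² = 7138.72, Σq² = 3726.97, Σpq = 4703.7
nΣpq − ΣpΣq = 32925.9 − 32151.44 = 774.46
nΣp² − (Σp)² = 49971.04 − 47002.24 = 2968.8; nΣq² − (Σq)² = 26088.79 − 21992.89 = 4095.9
r = 774.46 / √(2968.8 × 4095.9) = 774.46 / 3487.1060 ≈ 0.222

0.222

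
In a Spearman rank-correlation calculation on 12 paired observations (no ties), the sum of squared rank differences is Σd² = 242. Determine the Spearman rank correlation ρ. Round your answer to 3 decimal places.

0.154

ρ = 1 − 6Σd² / [n(n²−1)] = 1 − 6×242 / (12×143)
  = 1 − 1452/1716 = 1 − 0.8462 ≈ 0.154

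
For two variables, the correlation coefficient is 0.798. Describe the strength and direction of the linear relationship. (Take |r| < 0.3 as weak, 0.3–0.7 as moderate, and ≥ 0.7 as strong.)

r = 0.798 > 0 so the relationship is positive.
|r| = 0.798, which falls in the strong range.

strong positive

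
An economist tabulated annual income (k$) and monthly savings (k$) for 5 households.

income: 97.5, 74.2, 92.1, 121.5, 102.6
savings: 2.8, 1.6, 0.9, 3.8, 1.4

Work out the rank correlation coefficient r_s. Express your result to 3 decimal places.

0.500

Rank income: 3, 1, 2, 5, 4
Rank savings: 4, 3, 1, 5, 2
d = rank(income) − rank(savings): -1, -2, 1, 0, 2; Σd² = 10
ρ = 1 − 6Σd² / [n(n²−1)] = 1 − 6×10 / (5×24) = 1 − 60/120 ≈ 0.500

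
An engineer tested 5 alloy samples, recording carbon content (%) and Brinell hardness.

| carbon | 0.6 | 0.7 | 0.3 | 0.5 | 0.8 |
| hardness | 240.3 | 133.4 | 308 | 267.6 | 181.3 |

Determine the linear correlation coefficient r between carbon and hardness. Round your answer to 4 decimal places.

n = 5, Σx = 2.9, Σy = 1130.6, Σx² = 1.83, Σy² = 274883.1, Σxy = 608.8
nΣxy − ΣxΣy = 3044 − 3278.74 = -234.74
nΣx² − (Σx)² = 9.15 − 8.41 = 0.74; nΣy² − (Σy)² = 1374415.5 − 1278256.36 = 96159.14
r = -234.74 / √(0.74 × 96159.14) = -234.74 / 266.7541 ≈ -0.8800

-0.8800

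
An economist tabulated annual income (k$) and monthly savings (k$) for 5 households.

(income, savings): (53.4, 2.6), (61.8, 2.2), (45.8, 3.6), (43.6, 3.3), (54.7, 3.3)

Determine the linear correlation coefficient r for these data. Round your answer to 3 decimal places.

-0.816

n = 5, Σx = 259.3, Σy = 15, Σx² = 13661.49, Σy² = 46.34, Σxy = 764.07
nΣxy − ΣxΣy = 3820.35 − 3889.5 = -69.15
nΣx² − (Σx)² = 68307.45 − 67236.49 = 1070.96; nΣy² − (Σy)² = 231.7 − 225 = 6.7
r = -69.15 / √(1070.96 × 6.7) = -69.15 / 84.7079 ≈ -0.816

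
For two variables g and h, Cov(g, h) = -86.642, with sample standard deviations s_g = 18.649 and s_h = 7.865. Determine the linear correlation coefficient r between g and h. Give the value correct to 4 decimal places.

-0.5907

r = Cov(g,h) / (s_g · s_h) = -86.642 / (18.649 × 7.865)
  = -86.642 / 146.6744 ≈ -0.5907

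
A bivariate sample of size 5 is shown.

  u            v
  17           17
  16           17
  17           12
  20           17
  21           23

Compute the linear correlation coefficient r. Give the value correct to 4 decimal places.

n = 5, Σu = 91, Σv = 86, Σu² = 1675, Σv² = 1540, Σuv = 1588
nΣuv − ΣuΣv = 7940 − 7826 = 114
nΣu² − (Σu)² = 8375 − 8281 = 94; nΣv² − (Σv)² = 7700 − 7396 = 304
r = 114 / √(94 × 304) = 114 / 169.0444 ≈ 0.6744

0.6744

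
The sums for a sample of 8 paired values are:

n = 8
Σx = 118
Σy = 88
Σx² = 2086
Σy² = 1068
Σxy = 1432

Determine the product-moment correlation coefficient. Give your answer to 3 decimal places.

0.721

r = (nΣxy − ΣxΣy) / √[(nΣx² − (Σx)²)(nΣy² − (Σy)²)]
Numerator: 8×1432 − 118×88 = 1072
Denominator: √[(16688 − 13924)(8544 − 7744)] = √[2764 × 800] = 1487.0104
r = 1072 / 1487.0104 ≈ 0.721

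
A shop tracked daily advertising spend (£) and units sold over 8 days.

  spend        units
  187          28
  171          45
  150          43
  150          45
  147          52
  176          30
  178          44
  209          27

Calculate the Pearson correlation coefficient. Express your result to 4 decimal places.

n = 8, Σx = 1368, Σy = 314, Σx² = 237160, Σy² = 12952, Σxy = 52530
nΣxy − ΣxΣy = 420240 − 429552 = -9312
nΣx² − (Σx)² = 1897280 − 1871424 = 25856; nΣy² − (Σy)² = 103616 − 98596 = 5020
r = -9312 / √(25856 × 5020) = -9312 / 11392.8539 ≈ -0.8174

-0.8174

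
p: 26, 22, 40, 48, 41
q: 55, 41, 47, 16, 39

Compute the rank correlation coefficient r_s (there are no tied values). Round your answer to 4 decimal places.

-0.7000

Rank p: 2, 1, 3, 5, 4
Rank q: 5, 3, 4, 1, 2
d = rank(p) − rank(q): -3, -2, -1, 4, 2; Σd² = 34
ρ = 1 − 6Σd² / [n(n²−1)] = 1 − 6×34 / (5×24) = 1 − 204/120 ≈ -0.7000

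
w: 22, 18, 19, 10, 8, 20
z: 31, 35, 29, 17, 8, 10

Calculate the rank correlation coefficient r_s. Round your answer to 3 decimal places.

0.429

Rank w: 6, 3, 4, 2, 1, 5
Rank z: 5, 6, 4, 3, 1, 2
d = rank(w) − rank(z): 1, -3, 0, -1, 0, 3; Σd² = 20
ρ = 1 − 6Σd² / [n(n²−1)] = 1 − 6×20 / (6×35) = 1 − 120/210 ≈ 0.429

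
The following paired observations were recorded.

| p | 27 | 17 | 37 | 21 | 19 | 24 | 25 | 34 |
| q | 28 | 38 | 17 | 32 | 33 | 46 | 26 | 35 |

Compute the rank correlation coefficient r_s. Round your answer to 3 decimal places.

-0.548

Rank p: 6, 1, 8, 3, 2, 4, 5, 7
Rank q: 3, 7, 1, 4, 5, 8, 2, 6
d = rank(p) − rank(q): 3, -6, 7, -1, -3, -4, 3, 1; Σd² = 130
ρ = 1 − 6Σd² / [n(n²−1)] = 1 − 6×130 / (8×63) = 1 − 780/504 ≈ -0.548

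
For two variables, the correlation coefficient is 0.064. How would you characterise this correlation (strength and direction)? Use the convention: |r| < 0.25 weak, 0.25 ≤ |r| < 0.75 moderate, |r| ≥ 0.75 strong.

weak positive

r = 0.064 > 0 so the relationship is positive.
|r| = 0.064, which falls in the weak range.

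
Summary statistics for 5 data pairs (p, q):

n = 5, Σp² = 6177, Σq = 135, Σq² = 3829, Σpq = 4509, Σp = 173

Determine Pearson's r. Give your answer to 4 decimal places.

r = (nΣpq − ΣpΣq) / √[(nΣp² − (Σp)²)(nΣq² − (Σq)²)]
Numerator: 5×4509 − 173×135 = -810
Denominator: √[(30885 − 29929)(19145 − 18225)] = √[956 × 920] = 937.8273
r = -810 / 937.8273 ≈ -0.8637

-0.8637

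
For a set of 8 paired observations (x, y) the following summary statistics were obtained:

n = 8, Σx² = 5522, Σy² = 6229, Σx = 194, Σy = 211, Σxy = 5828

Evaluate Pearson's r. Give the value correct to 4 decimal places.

r = (nΣxy − ΣxΣy) / √[(nΣx² − (Σx)²)(nΣy² − (Σy)²)]
Numerator: 8×5828 − 194×211 = 5690
Denominator: √[(44176 − 37636)(49832 − 44521)] = √[6540 × 5311] = 5893.5507
r = 5690 / 5893.5507 ≈ 0.9655

0.9655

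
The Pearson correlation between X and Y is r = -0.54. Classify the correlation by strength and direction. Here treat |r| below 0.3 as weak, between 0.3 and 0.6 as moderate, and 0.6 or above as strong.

r = -0.54 < 0 so the relationship is negative.
|r| = 0.54, which falls in the moderate range.

moderate negative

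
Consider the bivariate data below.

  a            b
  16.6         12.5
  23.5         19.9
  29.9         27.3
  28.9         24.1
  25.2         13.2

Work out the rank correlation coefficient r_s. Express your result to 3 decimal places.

0.900

Rank a: 1, 2, 5, 4, 3
Rank b: 1, 3, 5, 4, 2
d = rank(a) − rank(b): 0, -1, 0, 0, 1; Σd² = 2
ρ = 1 − 6Σd² / [n(n²−1)] = 1 − 6×2 / (5×24) = 1 − 12/120 ≈ 0.900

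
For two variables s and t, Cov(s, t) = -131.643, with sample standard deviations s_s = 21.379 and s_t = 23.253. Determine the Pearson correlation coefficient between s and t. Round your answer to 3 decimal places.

-0.265

r = Cov(s,t) / (s_s · s_t) = -131.643 / (21.379 × 23.253)
  = -131.643 / 497.1259 ≈ -0.265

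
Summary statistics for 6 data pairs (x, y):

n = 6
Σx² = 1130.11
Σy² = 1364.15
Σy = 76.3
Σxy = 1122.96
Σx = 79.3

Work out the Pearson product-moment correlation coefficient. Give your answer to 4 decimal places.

0.6372

r = (nΣxy − ΣxΣy) / √[(nΣx² − (Σx)²)(nΣy² − (Σy)²)]
Numerator: 6×1122.96 − 79.3×76.3 = 687.17
Denominator: √[(6780.66 − 6288.49)(8184.9 − 5821.69)] = √[492.17 × 2363.21] = 1078.4716
r = 687.17 / 1078.4716 ≈ 0.6372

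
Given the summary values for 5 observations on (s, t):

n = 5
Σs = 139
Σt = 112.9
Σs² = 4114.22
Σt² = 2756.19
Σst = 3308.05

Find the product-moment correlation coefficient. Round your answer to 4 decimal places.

0.7449

r = (nΣst − ΣsΣt) / √[(nΣs² − (Σs)²)(nΣt² − (Σt)²)]
Numerator: 5×3308.05 − 139×112.9 = 847.15
Denominator: √[(20571.1 − 19321)(13780.95 − 12746.41)] = √[1250.1 × 1034.54] = 1137.2240
r = 847.15 / 1137.2240 ≈ 0.7449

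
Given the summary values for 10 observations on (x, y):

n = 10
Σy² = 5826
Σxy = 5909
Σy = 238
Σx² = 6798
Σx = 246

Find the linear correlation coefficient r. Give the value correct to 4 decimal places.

0.1561

r = (nΣxy − ΣxΣy) / √[(nΣx² − (Σx)²)(nΣy² − (Σy)²)]
Numerator: 10×5909 − 246×238 = 542
Denominator: √[(67980 − 60516)(58260 − 56644)] = √[7464 × 1616] = 3473.0137
r = 542 / 3473.0137 ≈ 0.1561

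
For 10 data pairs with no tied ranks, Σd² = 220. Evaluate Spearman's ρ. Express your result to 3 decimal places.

-0.333

ρ = 1 − 6Σd² / [n(n²−1)] = 1 − 6×220 / (10×99)
  = 1 − 1320/990 = 1 − 1.3333 ≈ -0.333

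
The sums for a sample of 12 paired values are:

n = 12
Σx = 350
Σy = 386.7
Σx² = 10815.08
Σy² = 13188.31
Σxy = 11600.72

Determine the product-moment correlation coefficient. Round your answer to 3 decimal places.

0.485

r = (nΣxy − ΣxΣy) / √[(nΣx² − (Σx)²)(nΣy² − (Σy)²)]
Numerator: 12×11600.72 − 350×386.7 = 3863.64
Denominator: √[(129780.96 − 122500)(158259.72 − 149536.89)] = √[7280.96 × 8722.83] = 7969.3523
r = 3863.64 / 7969.3523 ≈ 0.485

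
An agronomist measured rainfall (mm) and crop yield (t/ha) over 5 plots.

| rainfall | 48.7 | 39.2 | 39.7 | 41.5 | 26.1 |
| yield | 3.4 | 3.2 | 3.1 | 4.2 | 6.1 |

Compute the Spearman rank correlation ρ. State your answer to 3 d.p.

Rank rainfall: 5, 2, 3, 4, 1
Rank yield: 3, 2, 1, 4, 5
d = rank(rainfall) − rank(yield): 2, 0, 2, 0, -4; Σd² = 24
ρ = 1 − 6Σd² / [n(n²−1)] = 1 − 6×24 / (5×24) = 1 − 144/120 ≈ -0.200

-0.200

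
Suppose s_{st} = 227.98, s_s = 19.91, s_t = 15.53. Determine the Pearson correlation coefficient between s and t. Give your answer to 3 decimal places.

0.737

r = Cov(s,t) / (s_s · s_t) = 227.98 / (19.91 × 15.53)
  = 227.98 / 309.2023 ≈ 0.737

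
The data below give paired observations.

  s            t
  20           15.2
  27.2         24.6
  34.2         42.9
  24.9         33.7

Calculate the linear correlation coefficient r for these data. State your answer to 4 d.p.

n = 4, Σs = 106.3, Σt = 116.4, Σs² = 2929.49, Σt² = 3812.3, Σst = 3279.43
nΣst − ΣsΣt = 13117.72 − 12373.32 = 744.4
nΣs² − (Σs)² = 11717.96 − 11299.69 = 418.27; nΣt² − (Σt)² = 15249.2 − 13548.96 = 1700.24
r = 744.4 / √(418.27 × 1700.24) = 744.4 / 843.3027 ≈ 0.8827

0.8827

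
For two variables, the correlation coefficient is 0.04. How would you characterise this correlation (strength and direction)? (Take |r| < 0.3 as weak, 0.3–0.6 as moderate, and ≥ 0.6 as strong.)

weak positive

r = 0.04 > 0 so the relationship is positive.
|r| = 0.04, which falls in the weak range.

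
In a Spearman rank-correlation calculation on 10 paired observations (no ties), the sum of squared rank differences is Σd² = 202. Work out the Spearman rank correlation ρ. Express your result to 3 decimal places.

ρ = 1 − 6Σd² / [n(n²−1)] = 1 − 6×202 / (10×99)
  = 1 − 1212/990 = 1 − 1.2242 ≈ -0.224

-0.224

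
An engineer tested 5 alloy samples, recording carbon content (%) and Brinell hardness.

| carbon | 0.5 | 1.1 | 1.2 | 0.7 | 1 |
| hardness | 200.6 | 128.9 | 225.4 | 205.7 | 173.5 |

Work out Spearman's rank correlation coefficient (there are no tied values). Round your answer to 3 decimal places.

0.100

Rank carbon: 1, 4, 5, 2, 3
Rank hardness: 3, 1, 5, 4, 2
d = rank(carbon) − rank(hardness): -2, 3, 0, -2, 1; Σd² = 18
ρ = 1 − 6Σd² / [n(n²−1)] = 1 − 6×18 / (5×24) = 1 − 108/120 ≈ 0.100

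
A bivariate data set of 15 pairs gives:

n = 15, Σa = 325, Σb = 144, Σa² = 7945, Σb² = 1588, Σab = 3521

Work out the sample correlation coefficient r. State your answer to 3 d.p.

0.930

r = (nΣab − ΣaΣb) / √[(nΣa² − (Σa)²)(nΣb² − (Σb)²)]
Numerator: 15×3521 − 325×144 = 6015
Denominator: √[(119175 − 105625)(23820 − 20736)] = √[13550 × 3084] = 6464.3793
r = 6015 / 6464.3793 ≈ 0.930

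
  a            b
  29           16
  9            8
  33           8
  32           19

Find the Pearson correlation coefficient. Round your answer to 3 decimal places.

0.498

n = 4, Σa = 103, Σb = 51, Σa² = 3035, Σb² = 745, Σab = 1408
nΣab − ΣaΣb = 5632 − 5253 = 379
nΣa² − (Σa)² = 12140 − 10609 = 1531; nΣb² − (Σb)² = 2980 − 2601 = 379
r = 379 / √(1531 × 379) = 379 / 761.7408 ≈ 0.498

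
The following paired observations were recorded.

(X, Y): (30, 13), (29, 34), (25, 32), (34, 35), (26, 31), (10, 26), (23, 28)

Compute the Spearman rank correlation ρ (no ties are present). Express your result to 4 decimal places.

0.4286

Rank X: 6, 5, 3, 7, 4, 1, 2
Rank Y: 1, 6, 5, 7, 4, 2, 3
d = rank(X) − rank(Y): 5, -1, -2, 0, 0, -1, -1; Σd² = 32
ρ = 1 − 6Σd² / [n(n²−1)] = 1 − 6×32 / (7×48) = 1 − 192/336 ≈ 0.4286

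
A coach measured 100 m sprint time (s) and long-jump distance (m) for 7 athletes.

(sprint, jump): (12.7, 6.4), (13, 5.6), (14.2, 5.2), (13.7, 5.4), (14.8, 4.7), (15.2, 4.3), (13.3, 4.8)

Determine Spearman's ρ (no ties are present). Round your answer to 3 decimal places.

Rank sprint: 1, 2, 5, 4, 6, 7, 3
Rank jump: 7, 6, 4, 5, 2, 1, 3
d = rank(sprint) − rank(jump): -6, -4, 1, -1, 4, 6, 0; Σd² = 106
ρ = 1 − 6Σd² / [n(n²−1)] = 1 − 6×106 / (7×48) = 1 − 636/336 ≈ -0.893

-0.893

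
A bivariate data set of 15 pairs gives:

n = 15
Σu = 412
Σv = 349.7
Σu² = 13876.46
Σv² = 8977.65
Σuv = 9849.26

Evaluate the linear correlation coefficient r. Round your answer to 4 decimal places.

0.1680

r = (nΣuv − ΣuΣv) / √[(nΣu² − (Σu)²)(nΣv² − (Σv)²)]
Numerator: 15×9849.26 − 412×349.7 = 3662.5
Denominator: √[(208146.9 − 169744)(134664.75 − 122290.09)] = √[38402.9 × 12374.66] = 21799.6062
r = 3662.5 / 21799.6062 ≈ 0.1680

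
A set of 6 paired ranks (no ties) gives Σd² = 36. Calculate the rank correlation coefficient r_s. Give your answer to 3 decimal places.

ρ = 1 − 6Σd² / [n(n²−1)] = 1 − 6×36 / (6×35)
  = 1 − 216/210 = 1 − 1.0286 ≈ -0.029

-0.029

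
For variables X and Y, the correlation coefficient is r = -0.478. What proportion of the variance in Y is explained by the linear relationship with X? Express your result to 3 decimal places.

r² = (-0.478)² = 0.228

0.228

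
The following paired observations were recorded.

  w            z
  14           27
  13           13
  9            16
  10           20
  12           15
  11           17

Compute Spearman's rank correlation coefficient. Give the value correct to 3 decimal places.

0.029

Rank w: 6, 5, 1, 2, 4, 3
Rank z: 6, 1, 3, 5, 2, 4
d = rank(w) − rank(z): 0, 4, -2, -3, 2, -1; Σd² = 34
ρ = 1 − 6Σd² / [n(n²−1)] = 1 − 6×34 / (6×35) = 1 − 204/210 ≈ 0.029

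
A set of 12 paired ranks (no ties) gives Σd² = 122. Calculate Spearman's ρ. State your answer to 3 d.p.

0.573

ρ = 1 − 6Σd² / [n(n²−1)] = 1 − 6×122 / (12×143)
  = 1 − 732/1716 = 1 − 0.4266 ≈ 0.573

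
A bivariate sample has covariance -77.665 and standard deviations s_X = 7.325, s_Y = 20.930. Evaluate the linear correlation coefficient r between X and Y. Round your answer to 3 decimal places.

r = Cov(X,Y) / (s_X · s_Y) = -77.665 / (7.325 × 20.930)
  = -77.665 / 153.3123 ≈ -0.507

-0.507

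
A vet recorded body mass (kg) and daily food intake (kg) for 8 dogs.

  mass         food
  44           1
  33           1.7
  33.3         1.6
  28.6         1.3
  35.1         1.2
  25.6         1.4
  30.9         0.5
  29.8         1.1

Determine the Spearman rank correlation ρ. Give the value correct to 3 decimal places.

Rank mass: 8, 5, 6, 2, 7, 1, 4, 3
Rank food: 2, 8, 7, 5, 4, 6, 1, 3
d = rank(mass) − rank(food): 6, -3, -1, -3, 3, -5, 3, 0; Σd² = 98
ρ = 1 − 6Σd² / [n(n²−1)] = 1 − 6×98 / (8×63) = 1 − 588/504 ≈ -0.167

-0.167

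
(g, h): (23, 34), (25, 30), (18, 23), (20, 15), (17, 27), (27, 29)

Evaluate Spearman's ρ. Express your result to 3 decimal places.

0.543

Rank g: 4, 5, 2, 3, 1, 6
Rank h: 6, 5, 2, 1, 3, 4
d = rank(g) − rank(h): -2, 0, 0, 2, -2, 2; Σd² = 16
ρ = 1 − 6Σd² / [n(n²−1)] = 1 − 6×16 / (6×35) = 1 − 96/210 ≈ 0.543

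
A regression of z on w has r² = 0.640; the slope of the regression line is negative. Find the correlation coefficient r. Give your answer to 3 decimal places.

-0.800

|r| = √0.640 = 0.800
The association is negative, so r = −0.800.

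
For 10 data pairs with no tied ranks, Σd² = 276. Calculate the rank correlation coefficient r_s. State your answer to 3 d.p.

ρ = 1 − 6Σd² / [n(n²−1)] = 1 − 6×276 / (10×99)
  = 1 − 1656/990 = 1 − 1.6727 ≈ -0.673

-0.673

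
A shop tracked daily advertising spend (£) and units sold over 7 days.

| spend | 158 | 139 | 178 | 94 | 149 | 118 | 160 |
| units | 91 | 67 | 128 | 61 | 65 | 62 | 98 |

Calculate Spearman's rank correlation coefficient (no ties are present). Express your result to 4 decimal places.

0.9643

Rank spend: 5, 3, 7, 1, 4, 2, 6
Rank units: 5, 4, 7, 1, 3, 2, 6
d = rank(spend) − rank(units): 0, -1, 0, 0, 1, 0, 0; Σd² = 2
ρ = 1 − 6Σd² / [n(n²−1)] = 1 − 6×2 / (7×48) = 1 − 12/336 ≈ 0.9643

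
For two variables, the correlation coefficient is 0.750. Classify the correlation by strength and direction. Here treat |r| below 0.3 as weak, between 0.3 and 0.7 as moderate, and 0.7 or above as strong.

r = 0.750 > 0 so the relationship is positive.
|r| = 0.750, which falls in the strong range.

strong positive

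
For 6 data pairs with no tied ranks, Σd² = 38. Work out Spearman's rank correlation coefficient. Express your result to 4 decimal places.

ρ = 1 − 6Σd² / [n(n²−1)] = 1 − 6×38 / (6×35)
  = 1 − 228/210 = 1 − 1.08571 ≈ -0.0857

-0.0857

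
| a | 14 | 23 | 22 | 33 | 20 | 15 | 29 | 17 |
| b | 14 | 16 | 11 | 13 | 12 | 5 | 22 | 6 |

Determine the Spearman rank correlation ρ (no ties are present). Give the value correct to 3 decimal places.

Rank a: 1, 6, 5, 8, 4, 2, 7, 3
Rank b: 6, 7, 3, 5, 4, 1, 8, 2
d = rank(a) − rank(b): -5, -1, 2, 3, 0, 1, -1, 1; Σd² = 42
ρ = 1 − 6Σd² / [n(n²−1)] = 1 − 6×42 / (8×63) = 1 − 252/504 ≈ 0.500

0.500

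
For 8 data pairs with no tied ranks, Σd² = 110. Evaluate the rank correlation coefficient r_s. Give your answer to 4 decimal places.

-0.3095

ρ = 1 − 6Σd² / [n(n²−1)] = 1 − 6×110 / (8×63)
  = 1 − 660/504 = 1 − 1.30952 ≈ -0.3095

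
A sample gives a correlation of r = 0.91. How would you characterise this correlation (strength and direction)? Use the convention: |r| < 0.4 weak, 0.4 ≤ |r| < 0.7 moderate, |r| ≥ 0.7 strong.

strong positive

r = 0.91 > 0 so the relationship is positive.
|r| = 0.91, which falls in the strong range.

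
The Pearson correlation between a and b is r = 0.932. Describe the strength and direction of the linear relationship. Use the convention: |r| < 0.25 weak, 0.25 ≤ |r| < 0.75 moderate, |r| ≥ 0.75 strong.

r = 0.932 > 0 so the relationship is positive.
|r| = 0.932, which falls in the strong range.

strong positive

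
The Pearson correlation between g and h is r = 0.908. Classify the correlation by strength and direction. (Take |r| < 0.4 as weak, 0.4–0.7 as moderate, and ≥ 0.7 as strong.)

r = 0.908 > 0 so the relationship is positive.
|r| = 0.908, which falls in the strong range.

strong positive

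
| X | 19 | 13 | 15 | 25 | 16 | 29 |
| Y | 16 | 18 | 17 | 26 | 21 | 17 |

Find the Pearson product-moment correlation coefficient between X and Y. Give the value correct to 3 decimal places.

0.251

n = 6, ΣX = 117, ΣY = 115, ΣX² = 2477, ΣY² = 2275, ΣXY = 2272
nΣXY − ΣXΣY = 13632 − 13455 = 177
nΣX² − (ΣX)² = 14862 − 13689 = 1173; nΣY² − (ΣY)² = 13650 − 13225 = 425
r = 177 / √(1173 × 425) = 177 / 706.0630 ≈ 0.251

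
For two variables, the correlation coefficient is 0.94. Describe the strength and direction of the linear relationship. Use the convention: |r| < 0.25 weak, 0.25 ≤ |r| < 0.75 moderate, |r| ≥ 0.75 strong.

r = 0.94 > 0 so the relationship is positive.
|r| = 0.94, which falls in the strong range.

strong positive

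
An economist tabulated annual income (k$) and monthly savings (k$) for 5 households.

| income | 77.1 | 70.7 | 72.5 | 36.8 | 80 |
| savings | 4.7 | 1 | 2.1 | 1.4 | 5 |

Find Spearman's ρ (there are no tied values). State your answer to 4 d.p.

0.9000

Rank income: 4, 2, 3, 1, 5
Rank savings: 4, 1, 3, 2, 5
d = rank(income) − rank(savings): 0, 1, 0, -1, 0; Σd² = 2
ρ = 1 − 6Σd² / [n(n²−1)] = 1 − 6×2 / (5×24) = 1 − 12/120 ≈ 0.9000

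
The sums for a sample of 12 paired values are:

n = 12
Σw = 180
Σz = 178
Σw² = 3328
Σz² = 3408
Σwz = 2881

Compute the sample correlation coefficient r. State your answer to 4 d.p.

r = (nΣwz − ΣwΣz) / √[(nΣw² − (Σw)²)(nΣz² − (Σz)²)]
Numerator: 12×2881 − 180×178 = 2532
Denominator: √[(39936 − 32400)(40896 − 31684)] = √[7536 × 9212] = 8331.9645
r = 2532 / 8331.9645 ≈ 0.3039

0.3039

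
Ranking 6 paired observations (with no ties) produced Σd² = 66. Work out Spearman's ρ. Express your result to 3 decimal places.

ρ = 1 − 6Σd² / [n(n²−1)] = 1 − 6×66 / (6×35)
  = 1 − 396/210 = 1 − 1.8857 ≈ -0.886

-0.886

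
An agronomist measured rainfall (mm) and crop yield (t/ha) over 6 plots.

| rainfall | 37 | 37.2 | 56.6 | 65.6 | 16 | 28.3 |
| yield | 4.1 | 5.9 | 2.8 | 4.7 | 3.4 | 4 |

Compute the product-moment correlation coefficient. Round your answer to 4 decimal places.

0.0682

n = 6, Σx = 240.7, Σy = 24.9, Σx² = 11316.65, Σy² = 109.11, Σxy = 1005.58
nΣxy − ΣxΣy = 6033.48 − 5993.43 = 40.05
nΣx² − (Σx)² = 67899.9 − 57936.49 = 9963.41; nΣy² − (Σy)² = 654.66 − 620.01 = 34.65
r = 40.05 / √(9963.41 × 34.65) = 40.05 / 587.5646 ≈ 0.0682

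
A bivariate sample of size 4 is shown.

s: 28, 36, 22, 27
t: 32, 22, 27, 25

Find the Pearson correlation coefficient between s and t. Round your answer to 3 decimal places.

-0.513

n = 4, Σs = 113, Σt = 106, Σs² = 3293, Σt² = 2862, Σst = 2957
nΣst − ΣsΣt = 11828 − 11978 = -150
nΣs² − (Σs)² = 13172 − 12769 = 403; nΣt² − (Σt)² = 11448 − 11236 = 212
r = -150 / √(403 × 212) = -150 / 292.2944 ≈ -0.513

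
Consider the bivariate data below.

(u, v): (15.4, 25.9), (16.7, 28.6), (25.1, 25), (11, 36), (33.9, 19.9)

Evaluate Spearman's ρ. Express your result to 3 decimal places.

-0.900

Rank u: 2, 3, 4, 1, 5
Rank v: 3, 4, 2, 5, 1
d = rank(u) − rank(v): -1, -1, 2, -4, 4; Σd² = 38
ρ = 1 − 6Σd² / [n(n²−1)] = 1 − 6×38 / (5×24) = 1 − 228/120 ≈ -0.900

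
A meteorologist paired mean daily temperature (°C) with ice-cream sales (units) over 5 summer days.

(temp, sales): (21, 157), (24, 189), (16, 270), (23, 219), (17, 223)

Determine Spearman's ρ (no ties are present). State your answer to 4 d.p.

-0.7000

Rank temp: 3, 5, 1, 4, 2
Rank sales: 1, 2, 5, 3, 4
d = rank(temp) − rank(sales): 2, 3, -4, 1, -2; Σd² = 34
ρ = 1 − 6Σd² / [n(n²−1)] = 1 − 6×34 / (5×24) = 1 − 204/120 ≈ -0.7000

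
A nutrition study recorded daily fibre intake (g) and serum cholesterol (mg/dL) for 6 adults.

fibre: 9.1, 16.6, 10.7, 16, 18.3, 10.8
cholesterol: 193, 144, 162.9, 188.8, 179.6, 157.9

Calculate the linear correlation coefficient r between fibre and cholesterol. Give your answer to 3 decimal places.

-0.100

n = 6, Σx = 81.5, Σy = 1026.2, Σx² = 1180.39, Σy² = 177355.42, Σxy = 13902.53
nΣxy − ΣxΣy = 83415.18 − 83635.3 = -220.12
nΣx² − (Σx)² = 7082.34 − 6642.25 = 440.09; nΣy² − (Σy)² = 1064132.52 − 1053086.44 = 11046.08
r = -220.12 / √(440.09 × 11046.08) = -220.12 / 2204.8286 ≈ -0.100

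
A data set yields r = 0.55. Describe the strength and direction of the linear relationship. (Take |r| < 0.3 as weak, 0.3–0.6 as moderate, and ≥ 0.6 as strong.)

moderate positive

r = 0.55 > 0 so the relationship is positive.
|r| = 0.55, which falls in the moderate range.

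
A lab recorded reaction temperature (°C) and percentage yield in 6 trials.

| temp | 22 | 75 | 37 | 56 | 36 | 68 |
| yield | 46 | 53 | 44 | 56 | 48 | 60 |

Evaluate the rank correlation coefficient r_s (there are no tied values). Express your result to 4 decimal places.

0.6571

Rank temp: 1, 6, 3, 4, 2, 5
Rank yield: 2, 4, 1, 5, 3, 6
d = rank(temp) − rank(yield): -1, 2, 2, -1, -1, -1; Σd² = 12
ρ = 1 − 6Σd² / [n(n²−1)] = 1 − 6×12 / (6×35) = 1 − 72/210 ≈ 0.6571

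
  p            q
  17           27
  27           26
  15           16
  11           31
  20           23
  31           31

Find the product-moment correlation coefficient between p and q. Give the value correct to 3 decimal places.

n = 6, Σp = 121, Σq = 154, Σp² = 2725, Σq² = 4112, Σpq = 3163
nΣpq − ΣpΣq = 18978 − 18634 = 344
nΣp² − (Σp)² = 16350 − 14641 = 1709; nΣq² − (Σq)² = 24672 − 23716 = 956
r = 344 / √(1709 × 956) = 344 / 1278.2034 ≈ 0.269

0.269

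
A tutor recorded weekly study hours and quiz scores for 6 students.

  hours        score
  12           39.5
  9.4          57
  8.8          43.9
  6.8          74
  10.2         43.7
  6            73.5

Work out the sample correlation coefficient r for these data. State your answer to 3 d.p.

n = 6, Σx = 53.2, Σy = 331.6, Σx² = 496.08, Σy² = 19524.4, Σxy = 2786.06
nΣxy − ΣxΣy = 16716.36 − 17641.12 = -924.76
nΣx² − (Σx)² = 2976.48 − 2830.24 = 146.24; nΣy² − (Σy)² = 117146.4 − 109958.56 = 7187.84
r = -924.76 / √(146.24 × 7187.84) = -924.76 / 1025.2559 ≈ -0.902

-0.902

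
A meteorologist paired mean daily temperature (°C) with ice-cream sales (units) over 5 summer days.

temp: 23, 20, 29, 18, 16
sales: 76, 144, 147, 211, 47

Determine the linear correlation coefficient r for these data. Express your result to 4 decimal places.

0.1457

n = 5, Σx = 106, Σy = 625, Σx² = 2350, Σy² = 94851, Σxy = 13441
nΣxy − ΣxΣy = 67205 − 66250 = 955
nΣx² − (Σx)² = 11750 − 11236 = 514; nΣy² − (Σy)² = 474255 − 390625 = 83630
r = 955 / √(514 × 83630) = 955 / 6556.3572 ≈ 0.1457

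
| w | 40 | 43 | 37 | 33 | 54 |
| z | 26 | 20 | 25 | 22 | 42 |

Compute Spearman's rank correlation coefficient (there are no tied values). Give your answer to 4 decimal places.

Rank w: 3, 4, 2, 1, 5
Rank z: 4, 1, 3, 2, 5
d = rank(w) − rank(z): -1, 3, -1, -1, 0; Σd² = 12
ρ = 1 − 6Σd² / [n(n²−1)] = 1 − 6×12 / (5×24) = 1 − 72/120 ≈ 0.4000

0.4000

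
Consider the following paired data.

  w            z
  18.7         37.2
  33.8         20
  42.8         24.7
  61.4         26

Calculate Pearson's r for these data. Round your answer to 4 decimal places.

-0.5172

n = 4, Σw = 156.7, Σz = 107.9, Σw² = 7093.93, Σz² = 3069.93, Σwz = 4025.2
nΣwz − ΣwΣz = 16100.8 − 16907.93 = -807.13
nΣw² − (Σw)² = 28375.72 − 24554.89 = 3820.83; nΣz² − (Σz)² = 12279.72 − 11642.41 = 637.31
r = -807.13 / √(3820.83 × 637.31) = -807.13 / 1560.4657 ≈ -0.5172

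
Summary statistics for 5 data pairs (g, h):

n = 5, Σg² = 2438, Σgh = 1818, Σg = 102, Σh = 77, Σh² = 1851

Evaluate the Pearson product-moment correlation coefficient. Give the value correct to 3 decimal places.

0.507

r = (nΣgh − ΣgΣh) / √[(nΣg² − (Σg)²)(nΣh² − (Σh)²)]
Numerator: 5×1818 − 102×77 = 1236
Denominator: √[(12190 − 10404)(9255 − 5929)] = √[1786 × 3326] = 2437.2599
r = 1236 / 2437.2599 ≈ 0.507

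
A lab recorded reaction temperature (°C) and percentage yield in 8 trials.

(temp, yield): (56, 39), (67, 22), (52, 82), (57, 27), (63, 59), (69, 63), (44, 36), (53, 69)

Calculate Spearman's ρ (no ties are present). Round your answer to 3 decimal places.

-0.262

Rank temp: 4, 7, 2, 5, 6, 8, 1, 3
Rank yield: 4, 1, 8, 2, 5, 6, 3, 7
d = rank(temp) − rank(yield): 0, 6, -6, 3, 1, 2, -2, -4; Σd² = 106
ρ = 1 − 6Σd² / [n(n²−1)] = 1 − 6×106 / (8×63) = 1 − 636/504 ≈ -0.262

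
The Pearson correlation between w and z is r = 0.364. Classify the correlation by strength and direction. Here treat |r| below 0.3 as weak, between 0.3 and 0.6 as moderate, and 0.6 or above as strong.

moderate positive

r = 0.364 > 0 so the relationship is positive.
|r| = 0.364, which falls in the moderate range.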